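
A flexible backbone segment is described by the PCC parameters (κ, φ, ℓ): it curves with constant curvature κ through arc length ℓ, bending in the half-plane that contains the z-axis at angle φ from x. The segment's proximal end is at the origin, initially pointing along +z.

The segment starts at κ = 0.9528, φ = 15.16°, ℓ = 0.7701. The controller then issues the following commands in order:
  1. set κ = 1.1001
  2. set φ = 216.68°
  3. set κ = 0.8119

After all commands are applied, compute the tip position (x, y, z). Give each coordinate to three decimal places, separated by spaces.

-0.187 -0.139 0.721

initial: κ=0.9528, φ=15.16°, ℓ=0.7701
cmd 1: set κ=1.1001 → (κ,φ,ℓ)=(1.1001,15.16°,0.7701) → tip=(0.2965,0.0803,0.6812)
cmd 2: set φ=216.68° → (κ,φ,ℓ)=(1.1001,216.68°,0.7701) → tip=(-0.2463,-0.1835,0.6812)
cmd 3: set κ=0.8119 → (κ,φ,ℓ)=(0.8119,216.68°,0.7701) → tip=(-0.1869,-0.1392,0.7209)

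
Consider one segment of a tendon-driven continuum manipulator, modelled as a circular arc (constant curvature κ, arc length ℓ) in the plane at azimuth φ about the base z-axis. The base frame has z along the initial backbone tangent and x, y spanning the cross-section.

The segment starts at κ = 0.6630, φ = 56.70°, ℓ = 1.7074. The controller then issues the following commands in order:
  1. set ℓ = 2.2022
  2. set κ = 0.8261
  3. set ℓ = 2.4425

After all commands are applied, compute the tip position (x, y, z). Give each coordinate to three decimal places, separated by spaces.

initial: κ=0.6630, φ=56.70°, ℓ=1.7074
cmd 1: set ℓ=2.2022 → (κ,φ,ℓ)=(0.6630,56.70°,2.2022) → tip=(0.7366,1.1213,1.4991)
cmd 2: set κ=0.8261 → (κ,φ,ℓ)=(0.8261,56.70°,2.2022) → tip=(0.8280,1.2605,1.1733)
cmd 3: set ℓ=2.4425 → (κ,φ,ℓ)=(0.8261,56.70°,2.4425) → tip=(0.9518,1.4490,1.0916)

0.952 1.449 1.092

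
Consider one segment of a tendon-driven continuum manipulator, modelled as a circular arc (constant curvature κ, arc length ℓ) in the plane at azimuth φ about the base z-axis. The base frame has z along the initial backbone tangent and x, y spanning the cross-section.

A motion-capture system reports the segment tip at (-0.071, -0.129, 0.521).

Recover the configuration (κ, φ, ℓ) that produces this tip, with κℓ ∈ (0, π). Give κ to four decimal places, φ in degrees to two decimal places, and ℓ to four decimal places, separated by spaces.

ρ = √(x²+y²) = √(-0.071² + -0.129²) = 0.14725
φ = atan2(y, x) mod 360° = atan2(-0.129, -0.071) = 241.1722°
|p|² = ρ² + z² = 0.14725² + 0.521² = 0.29312
κ = 2ρ / |p|² = 2×0.14725 / 0.29312 = 1.00468
θ = 2·atan2(ρ, z) = 2·atan2(0.14725, 0.521) = 0.55088 rad
ℓ = θ/κ = 0.55088/1.00468 = 0.54832

1.0047 241.17 0.5483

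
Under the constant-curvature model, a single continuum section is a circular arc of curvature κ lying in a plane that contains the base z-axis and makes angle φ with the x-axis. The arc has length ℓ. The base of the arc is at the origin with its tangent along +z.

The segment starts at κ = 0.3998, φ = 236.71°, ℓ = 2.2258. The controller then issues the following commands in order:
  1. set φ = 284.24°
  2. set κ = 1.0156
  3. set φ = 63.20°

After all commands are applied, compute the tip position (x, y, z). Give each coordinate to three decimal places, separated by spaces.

0.726 1.438 0.760

initial: κ=0.3998, φ=236.71°, ℓ=2.2258
cmd 1: set φ=284.24° → (κ,φ,ℓ)=(0.3998,284.24°,2.2258) → tip=(0.2280,-0.8982,1.9435)
cmd 2: set κ=1.0156 → (κ,φ,ℓ)=(1.0156,284.24°,2.2258) → tip=(0.3963,-1.5617,0.7596)
cmd 3: set φ=63.20° → (κ,φ,ℓ)=(1.0156,63.20°,2.2258) → tip=(0.7265,1.4381,0.7596)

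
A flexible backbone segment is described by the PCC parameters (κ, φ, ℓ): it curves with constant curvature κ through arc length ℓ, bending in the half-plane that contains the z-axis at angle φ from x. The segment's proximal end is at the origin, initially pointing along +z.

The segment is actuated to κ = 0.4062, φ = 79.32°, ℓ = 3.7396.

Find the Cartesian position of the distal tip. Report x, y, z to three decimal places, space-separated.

θ = κ·ℓ = 0.4062 × 3.7396 = 1.51903 rad
ρ = (1 − cos θ)/κ = (1 − 0.05175)/0.4062 = 2.33445
z = sin θ / κ = 0.99866/0.4062 = 2.45854
x = ρ cos φ = 2.33445 × cos(79.32°) = 0.43263
y = ρ sin φ = 2.33445 × sin(79.32°) = 2.29401

0.433 2.294 2.459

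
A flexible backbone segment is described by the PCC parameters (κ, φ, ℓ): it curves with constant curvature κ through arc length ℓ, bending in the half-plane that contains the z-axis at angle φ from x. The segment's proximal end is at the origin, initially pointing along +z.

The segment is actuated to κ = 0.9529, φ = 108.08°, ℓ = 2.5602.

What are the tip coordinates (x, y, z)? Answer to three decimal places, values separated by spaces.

θ = κ·ℓ = 0.9529 × 2.5602 = 2.43961 rad
ρ = (1 − cos θ)/κ = (1 − -0.76357)/0.9529 = 1.85074
z = sin θ / κ = 0.64573/0.9529 = 0.67765
x = ρ cos φ = 1.85074 × cos(108.08°) = -0.57437
y = ρ sin φ = 1.85074 × sin(108.08°) = 1.75935

-0.574 1.759 0.678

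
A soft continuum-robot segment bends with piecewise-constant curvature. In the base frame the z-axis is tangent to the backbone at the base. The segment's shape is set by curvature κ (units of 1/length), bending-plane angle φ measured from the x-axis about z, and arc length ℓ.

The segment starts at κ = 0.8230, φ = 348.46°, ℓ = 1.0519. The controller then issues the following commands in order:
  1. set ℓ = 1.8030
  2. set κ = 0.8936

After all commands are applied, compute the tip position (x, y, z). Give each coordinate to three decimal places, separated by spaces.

1.141 -0.233 1.118

initial: κ=0.8230, φ=348.46°, ℓ=1.0519
cmd 1: set ℓ=1.8030 → (κ,φ,ℓ)=(0.8230,348.46°,1.8030) → tip=(1.0871,-0.2220,1.2105)
cmd 2: set κ=0.8936 → (κ,φ,ℓ)=(0.8936,348.46°,1.8030) → tip=(1.1407,-0.2329,1.1182)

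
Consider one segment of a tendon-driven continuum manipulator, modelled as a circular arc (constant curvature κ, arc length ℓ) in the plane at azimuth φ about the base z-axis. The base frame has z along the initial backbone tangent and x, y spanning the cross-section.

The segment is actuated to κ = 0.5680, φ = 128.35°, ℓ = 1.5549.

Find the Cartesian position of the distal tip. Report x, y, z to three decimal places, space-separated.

θ = κ·ℓ = 0.5680 × 1.5549 = 0.88318 rad
ρ = (1 − cos θ)/κ = (1 − 0.63469)/0.5680 = 0.64314
z = sin θ / κ = 0.77276/0.5680 = 1.36050
x = ρ cos φ = 0.64314 × cos(128.35°) = -0.39905
y = ρ sin φ = 0.64314 × sin(128.35°) = 0.50438

-0.399 0.504 1.360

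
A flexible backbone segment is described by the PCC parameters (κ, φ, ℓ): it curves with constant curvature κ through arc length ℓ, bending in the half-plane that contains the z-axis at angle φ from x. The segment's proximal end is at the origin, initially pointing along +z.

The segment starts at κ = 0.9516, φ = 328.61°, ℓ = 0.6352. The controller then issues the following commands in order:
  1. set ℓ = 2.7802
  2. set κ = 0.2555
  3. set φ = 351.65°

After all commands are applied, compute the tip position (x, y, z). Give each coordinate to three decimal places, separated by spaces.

0.937 -0.137 2.552

initial: κ=0.9516, φ=328.61°, ℓ=0.6352
cmd 1: set ℓ=2.7802 → (κ,φ,ℓ)=(0.9516,328.61°,2.7802) → tip=(1.6860,-1.0288,0.5001)
cmd 2: set κ=0.2555 → (κ,φ,ℓ)=(0.2555,328.61°,2.7802) → tip=(0.8081,-0.4931,2.5522)
cmd 3: set φ=351.65° → (κ,φ,ℓ)=(0.2555,351.65°,2.7802) → tip=(0.9366,-0.1375,2.5522)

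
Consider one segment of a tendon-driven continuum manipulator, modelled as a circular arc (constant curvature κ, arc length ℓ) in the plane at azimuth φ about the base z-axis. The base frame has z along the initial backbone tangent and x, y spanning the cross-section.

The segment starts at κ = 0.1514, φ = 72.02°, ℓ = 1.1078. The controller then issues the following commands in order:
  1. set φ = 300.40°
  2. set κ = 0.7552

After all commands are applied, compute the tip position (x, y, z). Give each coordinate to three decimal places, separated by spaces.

initial: κ=0.1514, φ=72.02°, ℓ=1.1078
cmd 1: set φ=300.40° → (κ,φ,ℓ)=(0.1514,300.40°,1.1078) → tip=(0.0469,-0.0799,1.1026)
cmd 2: set κ=0.7552 → (κ,φ,ℓ)=(0.7552,300.40°,1.1078) → tip=(0.2211,-0.3769,0.9830)

0.221 -0.377 0.983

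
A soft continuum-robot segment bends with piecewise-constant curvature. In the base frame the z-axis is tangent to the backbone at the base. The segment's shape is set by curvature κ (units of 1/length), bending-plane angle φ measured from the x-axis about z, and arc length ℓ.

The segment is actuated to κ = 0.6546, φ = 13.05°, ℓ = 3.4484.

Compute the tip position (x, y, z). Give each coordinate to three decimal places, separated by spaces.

2.431 0.564 1.182

θ = κ·ℓ = 0.6546 × 3.4484 = 2.25732 rad
ρ = (1 − cos θ)/κ = (1 − -0.63385)/0.6546 = 2.49596
z = sin θ / κ = 0.77345/0.6546 = 1.18157
x = ρ cos φ = 2.49596 × cos(13.05°) = 2.43150
y = ρ sin φ = 2.49596 × sin(13.05°) = 0.56359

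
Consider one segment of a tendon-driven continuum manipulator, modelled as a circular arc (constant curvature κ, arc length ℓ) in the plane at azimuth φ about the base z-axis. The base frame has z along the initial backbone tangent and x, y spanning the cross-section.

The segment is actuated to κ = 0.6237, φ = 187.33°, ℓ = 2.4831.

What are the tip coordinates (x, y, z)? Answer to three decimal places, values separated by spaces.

-1.555 -0.200 1.603

θ = κ·ℓ = 0.6237 × 2.4831 = 1.54871 rad
ρ = (1 − cos θ)/κ = (1 − 0.02209)/0.6237 = 1.56793
z = sin θ / κ = 0.99976/0.6237 = 1.60294
x = ρ cos φ = 1.56793 × cos(187.33°) = -1.55511
y = ρ sin φ = 1.56793 × sin(187.33°) = -0.20004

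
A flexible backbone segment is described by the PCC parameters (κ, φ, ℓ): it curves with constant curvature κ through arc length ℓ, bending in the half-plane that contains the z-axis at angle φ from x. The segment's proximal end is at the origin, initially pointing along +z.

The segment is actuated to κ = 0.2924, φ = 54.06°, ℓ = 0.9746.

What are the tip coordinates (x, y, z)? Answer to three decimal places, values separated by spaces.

θ = κ·ℓ = 0.2924 × 0.9746 = 0.28497 rad
ρ = (1 − cos θ)/κ = (1 − 0.95967)/0.2924 = 0.13793
z = sin θ / κ = 0.28113/0.2924 = 0.96146
x = ρ cos φ = 0.13793 × cos(54.06°) = 0.08096
y = ρ sin φ = 0.13793 × sin(54.06°) = 0.11167

0.081 0.112 0.961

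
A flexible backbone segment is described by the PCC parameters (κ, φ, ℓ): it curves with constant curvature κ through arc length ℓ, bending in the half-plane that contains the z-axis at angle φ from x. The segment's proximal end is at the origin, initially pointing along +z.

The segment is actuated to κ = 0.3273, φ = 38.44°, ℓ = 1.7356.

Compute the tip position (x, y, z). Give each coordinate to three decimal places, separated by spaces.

0.376 0.298 1.644

θ = κ·ℓ = 0.3273 × 1.7356 = 0.56806 rad
ρ = (1 − cos θ)/κ = (1 − 0.84295)/0.3273 = 0.47985
z = sin θ / κ = 0.53800/0.3273 = 1.64375
x = ρ cos φ = 0.47985 × cos(38.44°) = 0.37585
y = ρ sin φ = 0.47985 × sin(38.44°) = 0.29832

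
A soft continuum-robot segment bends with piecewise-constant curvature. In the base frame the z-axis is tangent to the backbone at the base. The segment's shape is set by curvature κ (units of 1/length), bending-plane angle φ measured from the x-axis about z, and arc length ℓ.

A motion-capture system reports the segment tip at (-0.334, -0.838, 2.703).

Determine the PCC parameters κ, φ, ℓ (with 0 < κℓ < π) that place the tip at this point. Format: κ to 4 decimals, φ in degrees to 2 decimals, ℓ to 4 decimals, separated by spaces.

0.2222 248.27 2.8994

ρ = √(x²+y²) = √(-0.334² + -0.838²) = 0.90211
φ = atan2(y, x) mod 360° = atan2(-0.838, -0.334) = 248.2694°
|p|² = ρ² + z² = 0.90211² + 2.703² = 8.12001
κ = 2ρ / |p|² = 2×0.90211 / 8.12001 = 0.22219
θ = 2·atan2(ρ, z) = 2·atan2(0.90211, 2.703) = 0.64424 rad
ℓ = θ/κ = 0.64424/0.22219 = 2.89945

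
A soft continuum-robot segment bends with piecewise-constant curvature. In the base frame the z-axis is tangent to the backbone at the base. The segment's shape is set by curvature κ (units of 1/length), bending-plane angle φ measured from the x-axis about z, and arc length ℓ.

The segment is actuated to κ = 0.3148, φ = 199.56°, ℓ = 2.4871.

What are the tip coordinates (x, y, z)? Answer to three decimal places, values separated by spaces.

-0.872 -0.310 2.241

θ = κ·ℓ = 0.3148 × 2.4871 = 0.78294 rad
ρ = (1 − cos θ)/κ = (1 − 0.70884)/0.3148 = 0.92489
z = sin θ / κ = 0.70537/0.3148 = 2.24068
x = ρ cos φ = 0.92489 × cos(199.56°) = -0.87152
y = ρ sin φ = 0.92489 × sin(199.56°) = -0.30965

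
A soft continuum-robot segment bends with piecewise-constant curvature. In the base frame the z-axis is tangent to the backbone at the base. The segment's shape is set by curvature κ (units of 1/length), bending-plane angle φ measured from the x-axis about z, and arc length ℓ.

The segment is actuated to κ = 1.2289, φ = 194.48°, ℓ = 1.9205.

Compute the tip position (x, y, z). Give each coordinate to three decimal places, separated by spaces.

-1.347 -0.348 0.573

θ = κ·ℓ = 1.2289 × 1.9205 = 2.36010 rad
ρ = (1 − cos θ)/κ = (1 − -0.70986)/1.2289 = 1.39138
z = sin θ / κ = 0.70434/1.2289 = 0.57315
x = ρ cos φ = 1.39138 × cos(194.48°) = -1.34718
y = ρ sin φ = 1.39138 × sin(194.48°) = -0.34790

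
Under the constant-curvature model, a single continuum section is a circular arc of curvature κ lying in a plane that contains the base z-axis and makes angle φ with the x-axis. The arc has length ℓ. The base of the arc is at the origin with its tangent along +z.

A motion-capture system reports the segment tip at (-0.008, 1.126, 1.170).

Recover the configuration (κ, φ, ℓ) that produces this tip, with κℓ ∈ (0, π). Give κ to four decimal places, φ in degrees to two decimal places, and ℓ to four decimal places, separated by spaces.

0.8541 90.41 1.7943

ρ = √(x²+y²) = √(-0.008² + 1.126²) = 1.12603
φ = atan2(y, x) mod 360° = atan2(1.126, -0.008) = 90.4071°
|p|² = ρ² + z² = 1.12603² + 1.170² = 2.63684
κ = 2ρ / |p|² = 2×1.12603 / 2.63684 = 0.85407
θ = 2·atan2(ρ, z) = 2·atan2(1.12603, 1.170) = 1.53250 rad
ℓ = θ/κ = 1.53250/0.85407 = 1.79434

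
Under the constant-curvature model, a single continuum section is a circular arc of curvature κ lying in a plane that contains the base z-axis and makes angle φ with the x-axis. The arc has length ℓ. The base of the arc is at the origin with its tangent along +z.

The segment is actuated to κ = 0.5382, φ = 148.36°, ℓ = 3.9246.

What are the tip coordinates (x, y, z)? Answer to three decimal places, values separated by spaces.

θ = κ·ℓ = 0.5382 × 3.9246 = 2.11222 rad
ρ = (1 − cos θ)/κ = (1 − -0.51536)/0.5382 = 2.81560
z = sin θ / κ = 0.85698/0.5382 = 1.59230
x = ρ cos φ = 2.81560 × cos(148.36°) = -2.39709
y = ρ sin φ = 2.81560 × sin(148.36°) = 1.47701

-2.397 1.477 1.592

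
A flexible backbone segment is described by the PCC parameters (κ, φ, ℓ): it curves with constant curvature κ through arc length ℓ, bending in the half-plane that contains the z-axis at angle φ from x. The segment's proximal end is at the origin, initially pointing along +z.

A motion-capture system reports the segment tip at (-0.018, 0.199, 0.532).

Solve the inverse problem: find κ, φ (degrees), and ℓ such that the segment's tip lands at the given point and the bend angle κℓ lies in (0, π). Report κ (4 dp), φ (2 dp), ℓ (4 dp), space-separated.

1.2374 95.17 0.5807

ρ = √(x²+y²) = √(-0.018² + 0.199²) = 0.19981
φ = atan2(y, x) mod 360° = atan2(0.199, -0.018) = 95.1685°
|p|² = ρ² + z² = 0.19981² + 0.532² = 0.32295
κ = 2ρ / |p|² = 2×0.19981 / 0.32295 = 1.23742
θ = 2·atan2(ρ, z) = 2·atan2(0.19981, 0.532) = 0.71857 rad
ℓ = θ/κ = 0.71857/1.23742 = 0.58070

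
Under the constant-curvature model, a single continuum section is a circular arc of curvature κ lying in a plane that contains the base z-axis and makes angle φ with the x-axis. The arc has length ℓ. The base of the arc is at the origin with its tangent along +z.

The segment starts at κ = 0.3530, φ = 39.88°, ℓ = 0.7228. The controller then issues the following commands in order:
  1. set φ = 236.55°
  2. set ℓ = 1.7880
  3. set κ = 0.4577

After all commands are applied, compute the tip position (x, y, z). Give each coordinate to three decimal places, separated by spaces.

-0.381 -0.577 1.595

initial: κ=0.3530, φ=39.88°, ℓ=0.7228
cmd 1: set φ=236.55° → (κ,φ,ℓ)=(0.3530,236.55°,0.7228) → tip=(-0.0506,-0.0765,0.7150)
cmd 2: set ℓ=1.7880 → (κ,φ,ℓ)=(0.3530,236.55°,1.7880) → tip=(-0.3008,-0.4554,1.6716)
cmd 3: set κ=0.4577 → (κ,φ,ℓ)=(0.4577,236.55°,1.7880) → tip=(-0.3813,-0.5771,1.5950)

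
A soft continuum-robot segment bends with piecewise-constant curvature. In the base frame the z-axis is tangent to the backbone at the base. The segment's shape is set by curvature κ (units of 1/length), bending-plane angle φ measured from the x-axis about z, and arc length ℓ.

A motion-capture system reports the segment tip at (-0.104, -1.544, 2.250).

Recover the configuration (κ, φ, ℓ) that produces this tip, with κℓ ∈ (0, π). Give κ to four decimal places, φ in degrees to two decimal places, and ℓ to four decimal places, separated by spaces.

ρ = √(x²+y²) = √(-0.104² + -1.544²) = 1.54750
φ = atan2(y, x) mod 360° = atan2(-1.544, -0.104) = 266.1465°
|p|² = ρ² + z² = 1.54750² + 2.250² = 7.45725
κ = 2ρ / |p|² = 2×1.54750 / 7.45725 = 0.41503
θ = 2·atan2(ρ, z) = 2·atan2(1.54750, 2.250) = 1.20495 rad
ℓ = θ/κ = 1.20495/0.41503 = 2.90327

0.4150 266.15 2.9033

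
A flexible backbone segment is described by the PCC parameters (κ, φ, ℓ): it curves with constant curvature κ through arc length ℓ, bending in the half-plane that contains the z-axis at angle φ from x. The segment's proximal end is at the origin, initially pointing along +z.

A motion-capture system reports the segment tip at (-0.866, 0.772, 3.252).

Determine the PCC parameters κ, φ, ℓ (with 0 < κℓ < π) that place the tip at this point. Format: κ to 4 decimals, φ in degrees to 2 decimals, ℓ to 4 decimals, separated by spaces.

0.1946 138.28 3.5213

ρ = √(x²+y²) = √(-0.866² + 0.772²) = 1.16015
φ = atan2(y, x) mod 360° = atan2(0.772, -0.866) = 138.2844°
|p|² = ρ² + z² = 1.16015² + 3.252² = 11.92144
κ = 2ρ / |p|² = 2×1.16015 / 11.92144 = 0.19463
θ = 2·atan2(ρ, z) = 2·atan2(1.16015, 3.252) = 0.68535 rad
ℓ = θ/κ = 0.68535/0.19463 = 3.52126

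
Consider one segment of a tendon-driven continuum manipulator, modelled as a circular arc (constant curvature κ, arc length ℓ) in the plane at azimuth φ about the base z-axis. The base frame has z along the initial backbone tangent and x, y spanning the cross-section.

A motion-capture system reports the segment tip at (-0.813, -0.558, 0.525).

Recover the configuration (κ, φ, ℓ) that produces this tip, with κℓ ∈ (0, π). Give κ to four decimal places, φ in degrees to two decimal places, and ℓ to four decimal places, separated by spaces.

1.5803 214.46 1.3688

ρ = √(x²+y²) = √(-0.813² + -0.558²) = 0.98607
φ = atan2(y, x) mod 360° = atan2(-0.558, -0.813) = 214.4636°
|p|² = ρ² + z² = 0.98607² + 0.525² = 1.24796
κ = 2ρ / |p|² = 2×0.98607 / 1.24796 = 1.58029
θ = 2·atan2(ρ, z) = 2·atan2(0.98607, 0.525) = 2.16311 rad
ℓ = θ/κ = 2.16311/1.58029 = 1.36880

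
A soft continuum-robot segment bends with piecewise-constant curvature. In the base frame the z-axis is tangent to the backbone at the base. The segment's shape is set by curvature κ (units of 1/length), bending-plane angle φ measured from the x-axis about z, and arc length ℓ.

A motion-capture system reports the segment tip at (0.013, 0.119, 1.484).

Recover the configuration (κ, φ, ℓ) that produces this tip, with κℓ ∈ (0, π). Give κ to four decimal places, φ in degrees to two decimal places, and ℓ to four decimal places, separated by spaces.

ρ = √(x²+y²) = √(0.013² + 0.119²) = 0.11971
φ = atan2(y, x) mod 360° = atan2(0.119, 0.013) = 83.7655°
|p|² = ρ² + z² = 0.11971² + 1.484² = 2.21659
κ = 2ρ / |p|² = 2×0.11971 / 2.21659 = 0.10801
θ = 2·atan2(ρ, z) = 2·atan2(0.11971, 1.484) = 0.16098 rad
ℓ = θ/κ = 0.16098/0.10801 = 1.49043

0.1080 83.77 1.4904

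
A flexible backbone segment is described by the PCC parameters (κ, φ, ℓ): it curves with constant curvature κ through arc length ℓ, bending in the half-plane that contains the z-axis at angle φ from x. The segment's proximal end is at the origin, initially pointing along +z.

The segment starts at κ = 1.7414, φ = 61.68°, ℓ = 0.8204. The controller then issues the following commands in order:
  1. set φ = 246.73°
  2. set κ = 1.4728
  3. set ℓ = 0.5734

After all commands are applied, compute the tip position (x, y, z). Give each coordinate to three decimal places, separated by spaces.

initial: κ=1.7414, φ=61.68°, ℓ=0.8204
cmd 1: set φ=246.73° → (κ,φ,ℓ)=(1.7414,246.73°,0.8204) → tip=(-0.1947,-0.4528,0.5685)
cmd 2: set κ=1.4728 → (κ,φ,ℓ)=(1.4728,246.73°,0.8204) → tip=(-0.1731,-0.4026,0.6349)
cmd 3: set ℓ=0.5734 → (κ,φ,ℓ)=(1.4728,246.73°,0.5734) → tip=(-0.0901,-0.2095,0.5076)

-0.090 -0.210 0.508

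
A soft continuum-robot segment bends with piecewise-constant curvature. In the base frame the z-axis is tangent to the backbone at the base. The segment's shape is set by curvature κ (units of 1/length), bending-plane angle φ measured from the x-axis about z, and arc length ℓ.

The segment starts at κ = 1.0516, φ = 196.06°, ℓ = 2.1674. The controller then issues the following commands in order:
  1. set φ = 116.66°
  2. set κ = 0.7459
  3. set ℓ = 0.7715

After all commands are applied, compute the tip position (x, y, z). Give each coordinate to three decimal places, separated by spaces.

-0.097 0.193 0.730

initial: κ=1.0516, φ=196.06°, ℓ=2.1674
cmd 1: set φ=116.66° → (κ,φ,ℓ)=(1.0516,116.66°,2.1674) → tip=(-0.7043,1.4028,0.7221)
cmd 2: set κ=0.7459 → (κ,φ,ℓ)=(0.7459,116.66°,2.1674) → tip=(-0.6291,1.2531,1.3393)
cmd 3: set ℓ=0.7715 → (κ,φ,ℓ)=(0.7459,116.66°,0.7715) → tip=(-0.0969,0.1930,0.7296)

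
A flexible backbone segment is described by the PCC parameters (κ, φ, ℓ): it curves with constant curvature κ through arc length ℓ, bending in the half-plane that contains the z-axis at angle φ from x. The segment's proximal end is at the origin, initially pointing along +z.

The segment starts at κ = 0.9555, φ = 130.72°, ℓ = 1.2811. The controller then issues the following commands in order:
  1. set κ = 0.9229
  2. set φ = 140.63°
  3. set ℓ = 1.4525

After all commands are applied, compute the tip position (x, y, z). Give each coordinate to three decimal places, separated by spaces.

-0.646 0.530 1.055

initial: κ=0.9555, φ=130.72°, ℓ=1.2811
cmd 1: set κ=0.9229 → (κ,φ,ℓ)=(0.9229,130.72°,1.2811) → tip=(-0.4391,0.5102,1.0028)
cmd 2: set φ=140.63° → (κ,φ,ℓ)=(0.9229,140.63°,1.2811) → tip=(-0.5204,0.4270,1.0028)
cmd 3: set ℓ=1.4525 → (κ,φ,ℓ)=(0.9229,140.63°,1.4525) → tip=(-0.6465,0.5304,1.0549)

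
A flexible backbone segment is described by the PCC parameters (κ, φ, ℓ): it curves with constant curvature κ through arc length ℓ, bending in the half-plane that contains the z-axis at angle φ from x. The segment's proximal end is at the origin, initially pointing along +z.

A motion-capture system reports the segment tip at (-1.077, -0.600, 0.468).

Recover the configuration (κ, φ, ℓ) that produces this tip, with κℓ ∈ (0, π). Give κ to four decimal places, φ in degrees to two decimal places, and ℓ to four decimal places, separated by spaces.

ρ = √(x²+y²) = √(-1.077² + -0.600²) = 1.23285
φ = atan2(y, x) mod 360° = atan2(-0.600, -1.077) = 209.1223°
|p|² = ρ² + z² = 1.23285² + 0.468² = 1.73895
κ = 2ρ / |p|² = 2×1.23285 / 1.73895 = 1.41793
θ = 2·atan2(ρ, z) = 2·atan2(1.23285, 0.468) = 2.41599 rad
ℓ = θ/κ = 2.41599/1.41793 = 1.70389

1.4179 209.12 1.7039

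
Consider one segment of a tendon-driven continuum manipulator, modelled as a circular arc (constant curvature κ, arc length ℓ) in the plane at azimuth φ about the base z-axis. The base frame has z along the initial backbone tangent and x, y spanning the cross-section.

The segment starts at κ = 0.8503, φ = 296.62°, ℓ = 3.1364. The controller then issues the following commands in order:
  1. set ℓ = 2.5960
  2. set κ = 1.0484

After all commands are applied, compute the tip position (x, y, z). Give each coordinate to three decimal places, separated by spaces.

0.818 -1.631 0.389

initial: κ=0.8503, φ=296.62°, ℓ=3.1364
cmd 1: set ℓ=2.5960 → (κ,φ,ℓ)=(0.8503,296.62°,2.5960) → tip=(0.8402,-1.6764,0.9457)
cmd 2: set κ=1.0484 → (κ,φ,ℓ)=(1.0484,296.62°,2.5960) → tip=(0.8176,-1.6314,0.3889)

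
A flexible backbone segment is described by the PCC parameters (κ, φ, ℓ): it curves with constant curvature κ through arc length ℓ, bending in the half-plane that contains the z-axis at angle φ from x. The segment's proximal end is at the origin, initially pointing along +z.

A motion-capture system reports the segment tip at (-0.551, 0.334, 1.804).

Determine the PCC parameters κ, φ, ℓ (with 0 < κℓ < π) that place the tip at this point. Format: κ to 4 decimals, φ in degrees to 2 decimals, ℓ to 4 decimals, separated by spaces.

0.3512 148.78 1.9537

ρ = √(x²+y²) = √(-0.551² + 0.334²) = 0.64433
φ = atan2(y, x) mod 360° = atan2(0.334, -0.551) = 148.7770°
|p|² = ρ² + z² = 0.64433² + 1.804² = 3.66957
κ = 2ρ / |p|² = 2×0.64433 / 3.66957 = 0.35117
θ = 2·atan2(ρ, z) = 2·atan2(0.64433, 1.804) = 0.68609 rad
ℓ = θ/κ = 0.68609/0.35117 = 1.95371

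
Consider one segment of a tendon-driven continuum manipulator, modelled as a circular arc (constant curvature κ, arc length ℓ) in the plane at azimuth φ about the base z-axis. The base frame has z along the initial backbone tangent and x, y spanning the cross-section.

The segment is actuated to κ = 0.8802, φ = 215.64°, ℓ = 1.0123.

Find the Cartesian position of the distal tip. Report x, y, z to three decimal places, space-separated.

θ = κ·ℓ = 0.8802 × 1.0123 = 0.89103 rad
ρ = (1 − cos θ)/κ = (1 − 0.62861)/0.8802 = 0.42193
z = sin θ / κ = 0.77772/0.8802 = 0.88357
x = ρ cos φ = 0.42193 × cos(215.64°) = -0.34290
y = ρ sin φ = 0.42193 × sin(215.64°) = -0.24586

-0.343 -0.246 0.884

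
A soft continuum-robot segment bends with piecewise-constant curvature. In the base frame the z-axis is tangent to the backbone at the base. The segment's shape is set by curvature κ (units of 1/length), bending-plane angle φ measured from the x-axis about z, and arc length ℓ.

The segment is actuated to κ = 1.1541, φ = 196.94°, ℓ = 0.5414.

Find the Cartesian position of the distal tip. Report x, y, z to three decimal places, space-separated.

θ = κ·ℓ = 1.1541 × 0.5414 = 0.62483 rad
ρ = (1 − cos θ)/κ = (1 − 0.81106)/1.1541 = 0.16371
z = sin θ / κ = 0.58496/1.1541 = 0.50685
x = ρ cos φ = 0.16371 × cos(196.94°) = -0.15661
y = ρ sin φ = 0.16371 × sin(196.94°) = -0.04770

-0.157 -0.048 0.507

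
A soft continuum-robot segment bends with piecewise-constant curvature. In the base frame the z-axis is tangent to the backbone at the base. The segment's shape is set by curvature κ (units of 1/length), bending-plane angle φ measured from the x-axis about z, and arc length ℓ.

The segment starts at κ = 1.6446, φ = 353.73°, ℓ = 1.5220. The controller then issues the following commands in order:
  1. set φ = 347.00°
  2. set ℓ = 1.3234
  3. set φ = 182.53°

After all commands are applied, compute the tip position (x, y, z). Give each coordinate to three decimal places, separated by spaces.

-0.953 -0.042 0.500

initial: κ=1.6446, φ=353.73°, ℓ=1.5220
cmd 1: set φ=347.00° → (κ,φ,ℓ)=(1.6446,347.00°,1.5220) → tip=(1.0682,-0.2466,0.3624)
cmd 2: set ℓ=1.3234 → (κ,φ,ℓ)=(1.6446,347.00°,1.3234) → tip=(0.9298,-0.2147,0.4999)
cmd 3: set φ=182.53° → (κ,φ,ℓ)=(1.6446,182.53°,1.3234) → tip=(-0.9533,-0.0421,0.4999)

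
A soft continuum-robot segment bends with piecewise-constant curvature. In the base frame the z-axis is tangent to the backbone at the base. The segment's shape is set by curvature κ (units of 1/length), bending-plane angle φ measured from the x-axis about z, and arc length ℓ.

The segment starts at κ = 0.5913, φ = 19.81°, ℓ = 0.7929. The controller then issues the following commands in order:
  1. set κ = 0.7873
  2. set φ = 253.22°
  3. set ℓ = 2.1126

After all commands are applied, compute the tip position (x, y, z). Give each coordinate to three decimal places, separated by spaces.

initial: κ=0.5913, φ=19.81°, ℓ=0.7929
cmd 1: set κ=0.7873 → (κ,φ,ℓ)=(0.7873,19.81°,0.7929) → tip=(0.2254,0.0812,0.7424)
cmd 2: set φ=253.22° → (κ,φ,ℓ)=(0.7873,253.22°,0.7929) → tip=(-0.0692,-0.2294,0.7424)
cmd 3: set ℓ=2.1126 → (κ,φ,ℓ)=(0.7873,253.22°,2.1126) → tip=(-0.4005,-1.3284,1.2647)

-0.401 -1.328 1.265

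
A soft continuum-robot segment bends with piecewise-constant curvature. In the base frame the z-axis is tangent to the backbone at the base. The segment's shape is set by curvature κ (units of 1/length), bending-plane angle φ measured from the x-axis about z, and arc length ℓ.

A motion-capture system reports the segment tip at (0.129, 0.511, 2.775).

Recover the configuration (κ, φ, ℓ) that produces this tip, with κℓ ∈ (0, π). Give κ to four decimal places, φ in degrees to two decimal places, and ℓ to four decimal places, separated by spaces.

0.1321 75.83 2.8413

ρ = √(x²+y²) = √(0.129² + 0.511²) = 0.52703
φ = atan2(y, x) mod 360° = atan2(0.511, 0.129) = 75.8319°
|p|² = ρ² + z² = 0.52703² + 2.775² = 7.97839
κ = 2ρ / |p|² = 2×0.52703 / 7.97839 = 0.13211
θ = 2·atan2(ρ, z) = 2·atan2(0.52703, 2.775) = 0.37537 rad
ℓ = θ/κ = 0.37537/0.13211 = 2.84126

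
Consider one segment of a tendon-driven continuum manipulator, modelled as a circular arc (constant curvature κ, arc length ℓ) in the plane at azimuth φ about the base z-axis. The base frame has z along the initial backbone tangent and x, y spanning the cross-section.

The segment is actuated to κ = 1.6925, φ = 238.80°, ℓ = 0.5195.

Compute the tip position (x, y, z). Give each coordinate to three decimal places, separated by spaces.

θ = κ·ℓ = 1.6925 × 0.5195 = 0.87925 rad
ρ = (1 − cos θ)/κ = (1 − 0.63773)/1.6925 = 0.21405
z = sin θ / κ = 0.77026/1.6925 = 0.45510
x = ρ cos φ = 0.21405 × cos(238.80°) = -0.11088
y = ρ sin φ = 0.21405 × sin(238.80°) = -0.18309

-0.111 -0.183 0.455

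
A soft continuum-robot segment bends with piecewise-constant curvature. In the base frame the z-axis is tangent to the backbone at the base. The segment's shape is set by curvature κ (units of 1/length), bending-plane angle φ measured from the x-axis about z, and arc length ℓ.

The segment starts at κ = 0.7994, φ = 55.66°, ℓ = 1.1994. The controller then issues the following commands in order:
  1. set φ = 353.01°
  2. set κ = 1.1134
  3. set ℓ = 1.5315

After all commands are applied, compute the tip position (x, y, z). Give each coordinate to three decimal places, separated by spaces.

1.011 -0.124 0.890

initial: κ=0.7994, φ=55.66°, ℓ=1.1994
cmd 1: set φ=353.01° → (κ,φ,ℓ)=(0.7994,353.01°,1.1994) → tip=(0.5283,-0.0648,1.0239)
cmd 2: set κ=1.1134 → (κ,φ,ℓ)=(1.1134,353.01°,1.1994) → tip=(0.6836,-0.0838,0.8734)
cmd 3: set ℓ=1.5315 → (κ,φ,ℓ)=(1.1134,353.01°,1.5315) → tip=(1.0109,-0.1239,0.8901)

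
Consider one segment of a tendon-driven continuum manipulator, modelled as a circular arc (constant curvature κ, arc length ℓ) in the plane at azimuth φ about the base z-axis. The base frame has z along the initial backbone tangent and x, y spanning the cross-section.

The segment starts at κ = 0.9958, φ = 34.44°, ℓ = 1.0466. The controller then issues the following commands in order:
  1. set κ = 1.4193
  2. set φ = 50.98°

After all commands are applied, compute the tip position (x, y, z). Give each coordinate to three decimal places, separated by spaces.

0.406 0.501 0.702

initial: κ=0.9958, φ=34.44°, ℓ=1.0466
cmd 1: set κ=1.4193 → (κ,φ,ℓ)=(1.4193,34.44°,1.0466) → tip=(0.5315,0.3645,0.7020)
cmd 2: set φ=50.98° → (κ,φ,ℓ)=(1.4193,50.98°,1.0466) → tip=(0.4058,0.5007,0.7020)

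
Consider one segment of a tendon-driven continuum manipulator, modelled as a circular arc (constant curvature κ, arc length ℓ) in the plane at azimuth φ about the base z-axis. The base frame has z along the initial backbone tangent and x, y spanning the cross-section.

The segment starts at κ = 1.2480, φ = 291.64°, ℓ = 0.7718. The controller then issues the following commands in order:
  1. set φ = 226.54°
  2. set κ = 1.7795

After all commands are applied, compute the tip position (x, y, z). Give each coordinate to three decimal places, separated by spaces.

-0.311 -0.328 0.551

initial: κ=1.2480, φ=291.64°, ℓ=0.7718
cmd 1: set φ=226.54° → (κ,φ,ℓ)=(1.2480,226.54°,0.7718) → tip=(-0.2365,-0.2496,0.6579)
cmd 2: set κ=1.7795 → (κ,φ,ℓ)=(1.7795,226.54°,0.7718) → tip=(-0.3107,-0.3279,0.5510)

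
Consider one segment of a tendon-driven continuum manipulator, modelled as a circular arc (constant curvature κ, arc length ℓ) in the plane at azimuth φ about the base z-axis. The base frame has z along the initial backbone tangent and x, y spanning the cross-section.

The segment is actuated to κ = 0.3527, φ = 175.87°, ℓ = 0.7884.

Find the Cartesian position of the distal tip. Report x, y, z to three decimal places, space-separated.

θ = κ·ℓ = 0.3527 × 0.7884 = 0.27807 rad
ρ = (1 − cos θ)/κ = (1 − 0.96159)/0.3527 = 0.10891
z = sin θ / κ = 0.27450/0.3527 = 0.77828
x = ρ cos φ = 0.10891 × cos(175.87°) = -0.10863
y = ρ sin φ = 0.10891 × sin(175.87°) = 0.00784

-0.109 0.008 0.778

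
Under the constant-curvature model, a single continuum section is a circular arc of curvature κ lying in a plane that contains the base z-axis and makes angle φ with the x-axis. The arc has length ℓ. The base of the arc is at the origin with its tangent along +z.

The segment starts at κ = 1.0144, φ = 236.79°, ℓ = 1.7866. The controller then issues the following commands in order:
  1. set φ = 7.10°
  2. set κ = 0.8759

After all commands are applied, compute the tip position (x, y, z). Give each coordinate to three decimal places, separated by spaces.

1.126 0.140 1.142

initial: κ=1.0144, φ=236.79°, ℓ=1.7866
cmd 1: set φ=7.10° → (κ,φ,ℓ)=(1.0144,7.10°,1.7866) → tip=(1.2122,0.1510,0.9572)
cmd 2: set κ=0.8759 → (κ,φ,ℓ)=(0.8759,7.10°,1.7866) → tip=(1.1262,0.1403,1.1417)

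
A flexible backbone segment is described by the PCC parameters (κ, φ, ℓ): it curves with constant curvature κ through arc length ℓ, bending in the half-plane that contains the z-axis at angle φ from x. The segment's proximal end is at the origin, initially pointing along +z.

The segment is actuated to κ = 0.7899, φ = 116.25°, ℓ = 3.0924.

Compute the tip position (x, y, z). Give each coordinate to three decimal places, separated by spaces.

θ = κ·ℓ = 0.7899 × 3.0924 = 2.44269 rad
ρ = (1 − cos θ)/κ = (1 − -0.76555)/0.7899 = 2.23515
z = sin θ / κ = 0.64338/0.7899 = 0.81451
x = ρ cos φ = 2.23515 × cos(116.25°) = -0.98858
y = ρ sin φ = 2.23515 × sin(116.25°) = 2.00465

-0.989 2.005 0.815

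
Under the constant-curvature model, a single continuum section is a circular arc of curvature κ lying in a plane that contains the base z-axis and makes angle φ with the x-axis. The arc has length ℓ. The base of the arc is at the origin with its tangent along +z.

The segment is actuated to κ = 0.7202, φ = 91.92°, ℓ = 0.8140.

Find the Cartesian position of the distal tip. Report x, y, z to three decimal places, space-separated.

θ = κ·ℓ = 0.7202 × 0.8140 = 0.58624 rad
ρ = (1 − cos θ)/κ = (1 − 0.83303)/0.7202 = 0.23185
z = sin θ / κ = 0.55324/0.7202 = 0.76817
x = ρ cos φ = 0.23185 × cos(91.92°) = -0.00777
y = ρ sin φ = 0.23185 × sin(91.92°) = 0.23171

-0.008 0.232 0.768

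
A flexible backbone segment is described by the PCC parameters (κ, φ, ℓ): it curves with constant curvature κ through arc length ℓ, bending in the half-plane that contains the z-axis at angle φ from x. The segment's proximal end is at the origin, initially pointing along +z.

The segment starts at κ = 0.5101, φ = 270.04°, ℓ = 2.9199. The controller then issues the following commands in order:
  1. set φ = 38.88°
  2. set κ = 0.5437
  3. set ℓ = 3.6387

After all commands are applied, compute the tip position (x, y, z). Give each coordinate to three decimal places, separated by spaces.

initial: κ=0.5101, φ=270.04°, ℓ=2.9199
cmd 1: set φ=38.88° → (κ,φ,ℓ)=(0.5101,38.88°,2.9199) → tip=(1.4021,1.1305,1.9539)
cmd 2: set κ=0.5437 → (κ,φ,ℓ)=(0.5437,38.88°,2.9199) → tip=(1.4558,1.1738,1.8390)
cmd 3: set ℓ=3.6387 → (κ,φ,ℓ)=(0.5437,38.88°,3.6387) → tip=(1.9993,1.6121,1.6886)

1.999 1.612 1.689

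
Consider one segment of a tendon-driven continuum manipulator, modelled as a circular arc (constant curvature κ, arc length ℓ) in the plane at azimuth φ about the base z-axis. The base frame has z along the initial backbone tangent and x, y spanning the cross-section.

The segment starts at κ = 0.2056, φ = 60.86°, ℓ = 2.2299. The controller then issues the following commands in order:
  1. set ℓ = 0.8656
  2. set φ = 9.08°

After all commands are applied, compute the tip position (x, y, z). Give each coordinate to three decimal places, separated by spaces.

initial: κ=0.2056, φ=60.86°, ℓ=2.2299
cmd 1: set ℓ=0.8656 → (κ,φ,ℓ)=(0.2056,60.86°,0.8656) → tip=(0.0374,0.0671,0.8610)
cmd 2: set φ=9.08° → (κ,φ,ℓ)=(0.2056,9.08°,0.8656) → tip=(0.0759,0.0121,0.8610)

0.076 0.012 0.861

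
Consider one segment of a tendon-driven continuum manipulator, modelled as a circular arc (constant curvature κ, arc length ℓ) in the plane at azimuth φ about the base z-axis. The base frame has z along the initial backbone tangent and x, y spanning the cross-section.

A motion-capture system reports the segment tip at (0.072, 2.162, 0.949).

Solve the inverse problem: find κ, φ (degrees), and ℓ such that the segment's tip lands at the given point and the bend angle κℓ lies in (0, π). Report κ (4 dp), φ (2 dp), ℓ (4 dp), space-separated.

0.7753 88.09 2.9855

ρ = √(x²+y²) = √(0.072² + 2.162²) = 2.16320
φ = atan2(y, x) mod 360° = atan2(2.162, 0.072) = 88.0926°
|p|² = ρ² + z² = 2.16320² + 0.949² = 5.58003
κ = 2ρ / |p|² = 2×2.16320 / 5.58003 = 0.77534
θ = 2·atan2(ρ, z) = 2·atan2(2.16320, 0.949) = 2.31475 rad
ℓ = θ/κ = 2.31475/0.77534 = 2.98549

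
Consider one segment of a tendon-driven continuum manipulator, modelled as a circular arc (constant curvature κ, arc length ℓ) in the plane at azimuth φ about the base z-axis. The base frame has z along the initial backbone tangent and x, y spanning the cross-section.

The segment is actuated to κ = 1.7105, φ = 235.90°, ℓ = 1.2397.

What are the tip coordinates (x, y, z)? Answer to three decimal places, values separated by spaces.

θ = κ·ℓ = 1.7105 × 1.2397 = 2.12051 rad
ρ = (1 − cos θ)/κ = (1 − -0.52244)/1.7105 = 0.89006
z = sin θ / κ = 0.85268/1.7105 = 0.49850
x = ρ cos φ = 0.89006 × cos(235.90°) = -0.49900
y = ρ sin φ = 0.89006 × sin(235.90°) = -0.73702

-0.499 -0.737 0.498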